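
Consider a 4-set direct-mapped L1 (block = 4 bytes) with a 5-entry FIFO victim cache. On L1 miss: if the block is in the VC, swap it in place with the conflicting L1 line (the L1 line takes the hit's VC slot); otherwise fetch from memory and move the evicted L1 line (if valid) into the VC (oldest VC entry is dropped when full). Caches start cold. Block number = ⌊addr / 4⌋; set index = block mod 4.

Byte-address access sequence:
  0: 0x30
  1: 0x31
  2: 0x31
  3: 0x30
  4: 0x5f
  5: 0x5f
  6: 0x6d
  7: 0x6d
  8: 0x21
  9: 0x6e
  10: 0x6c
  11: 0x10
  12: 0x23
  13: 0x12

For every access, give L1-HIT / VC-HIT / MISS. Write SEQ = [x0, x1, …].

SEQ = [MISS, L1-HIT, L1-HIT, L1-HIT, MISS, L1-HIT, MISS, L1-HIT, MISS, L1-HIT, L1-HIT, MISS, VC-HIT, VC-HIT]

0: 0x30 (blk 12, set 0) → MISS  vc=[]
1: 0x31 (blk 12, set 0) → L1-HIT  vc=[]
2: 0x31 (blk 12, set 0) → L1-HIT  vc=[]
3: 0x30 (blk 12, set 0) → L1-HIT  vc=[]
4: 0x5f (blk 23, set 3) → MISS  vc=[]
5: 0x5f (blk 23, set 3) → L1-HIT  vc=[]
6: 0x6d (blk 27, set 3) → MISS  vc=[23]
7: 0x6d (blk 27, set 3) → L1-HIT  vc=[23]
8: 0x21 (blk 8, set 0) → MISS  vc=[23, 12]
9: 0x6e (blk 27, set 3) → L1-HIT  vc=[23, 12]
10: 0x6c (blk 27, set 3) → L1-HIT  vc=[23, 12]
11: 0x10 (blk 4, set 0) → MISS  vc=[23, 12, 8]
12: 0x23 (blk 8, set 0) → VC-HIT  vc=[23, 12, 4]
13: 0x12 (blk 4, set 0) → VC-HIT  vc=[23, 12, 8]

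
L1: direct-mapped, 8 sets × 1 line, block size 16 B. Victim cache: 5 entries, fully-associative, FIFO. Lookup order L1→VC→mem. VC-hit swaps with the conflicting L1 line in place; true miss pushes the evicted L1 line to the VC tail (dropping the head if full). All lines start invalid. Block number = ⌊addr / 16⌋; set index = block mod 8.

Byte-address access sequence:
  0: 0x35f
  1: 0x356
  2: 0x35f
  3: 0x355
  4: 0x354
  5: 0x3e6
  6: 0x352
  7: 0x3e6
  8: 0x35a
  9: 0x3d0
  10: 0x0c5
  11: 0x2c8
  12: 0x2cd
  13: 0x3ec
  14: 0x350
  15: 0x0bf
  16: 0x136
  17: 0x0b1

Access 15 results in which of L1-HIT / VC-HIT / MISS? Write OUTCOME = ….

OUTCOME = MISS

  [0] addr=0x35f blk=53 s=5: MISS | VC []
  [1] addr=0x356 blk=53 s=5: L1-HIT | VC []
  [2] addr=0x35f blk=53 s=5: L1-HIT | VC []
  [3] addr=0x355 blk=53 s=5: L1-HIT | VC []
  [4] addr=0x354 blk=53 s=5: L1-HIT | VC []
  [5] addr=0x3e6 blk=62 s=6: MISS | VC []
  [6] addr=0x352 blk=53 s=5: L1-HIT | VC []
  [7] addr=0x3e6 blk=62 s=6: L1-HIT | VC []
  [8] addr=0x35a blk=53 s=5: L1-HIT | VC []
  [9] addr=0x3d0 blk=61 s=5: MISS | VC [53]
  [10] addr=0xc5 blk=12 s=4: MISS | VC [53]
  [11] addr=0x2c8 blk=44 s=4: MISS | VC [53, 12]
  [12] addr=0x2cd blk=44 s=4: L1-HIT | VC [53, 12]
  [13] addr=0x3ec blk=62 s=6: L1-HIT | VC [53, 12]
  [14] addr=0x350 blk=53 s=5: VC-HIT | VC [61, 12]
  [15] addr=0xbf blk=11 s=3: MISS | VC [61, 12]
  [16] addr=0x136 blk=19 s=3: MISS | VC [61, 12, 11]
  [17] addr=0xb1 blk=11 s=3: VC-HIT | VC [61, 12, 19]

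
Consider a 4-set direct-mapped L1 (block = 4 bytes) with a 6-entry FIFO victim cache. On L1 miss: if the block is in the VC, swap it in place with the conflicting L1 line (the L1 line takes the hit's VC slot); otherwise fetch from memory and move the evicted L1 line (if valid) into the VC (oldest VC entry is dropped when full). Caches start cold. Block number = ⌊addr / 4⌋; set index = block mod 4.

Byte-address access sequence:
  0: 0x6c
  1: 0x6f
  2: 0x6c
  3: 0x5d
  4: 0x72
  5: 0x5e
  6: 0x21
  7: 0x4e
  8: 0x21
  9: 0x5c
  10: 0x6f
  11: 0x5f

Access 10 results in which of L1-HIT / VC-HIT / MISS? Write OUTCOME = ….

OUTCOME = VC-HIT

  [0] addr=0x6c blk=27 s=3: MISS | VC []
  [1] addr=0x6f blk=27 s=3: L1-HIT | VC []
  [2] addr=0x6c blk=27 s=3: L1-HIT | VC []
  [3] addr=0x5d blk=23 s=3: MISS | VC [27]
  [4] addr=0x72 blk=28 s=0: MISS | VC [27]
  [5] addr=0x5e blk=23 s=3: L1-HIT | VC [27]
  [6] addr=0x21 blk=8 s=0: MISS | VC [27, 28]
  [7] addr=0x4e blk=19 s=3: MISS | VC [27, 28, 23]
  [8] addr=0x21 blk=8 s=0: L1-HIT | VC [27, 28, 23]
  [9] addr=0x5c blk=23 s=3: VC-HIT | VC [27, 28, 19]
  [10] addr=0x6f blk=27 s=3: VC-HIT | VC [23, 28, 19]
  [11] addr=0x5f blk=23 s=3: VC-HIT | VC [27, 28, 19]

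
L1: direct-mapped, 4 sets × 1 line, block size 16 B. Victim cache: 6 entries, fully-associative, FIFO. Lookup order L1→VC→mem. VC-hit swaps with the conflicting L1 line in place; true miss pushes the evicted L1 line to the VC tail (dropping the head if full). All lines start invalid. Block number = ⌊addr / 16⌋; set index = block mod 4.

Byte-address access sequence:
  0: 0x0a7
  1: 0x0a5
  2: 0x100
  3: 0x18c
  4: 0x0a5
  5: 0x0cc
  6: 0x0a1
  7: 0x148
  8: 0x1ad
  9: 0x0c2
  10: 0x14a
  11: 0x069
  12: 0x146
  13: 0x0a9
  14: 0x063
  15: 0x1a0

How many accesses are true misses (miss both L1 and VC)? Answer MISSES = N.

MISSES = 7

#0 0xa7→b10/s2 MISS; vc=[]
#1 0xa5→b10/s2 L1-HIT; vc=[]
#2 0x100→b16/s0 MISS; vc=[]
#3 0x18c→b24/s0 MISS; vc=[16]
#4 0xa5→b10/s2 L1-HIT; vc=[16]
#5 0xcc→b12/s0 MISS; vc=[16,24]
#6 0xa1→b10/s2 L1-HIT; vc=[16,24]
#7 0x148→b20/s0 MISS; vc=[16,24,12]
#8 0x1ad→b26/s2 MISS; vc=[16,24,12,10]
#9 0xc2→b12/s0 VC-HIT; vc=[16,24,20,10]
#10 0x14a→b20/s0 VC-HIT; vc=[16,24,12,10]
#11 0x69→b6/s2 MISS; vc=[16,24,12,10,26]
#12 0x146→b20/s0 L1-HIT; vc=[16,24,12,10,26]
#13 0xa9→b10/s2 VC-HIT; vc=[16,24,12,6,26]
#14 0x63→b6/s2 VC-HIT; vc=[16,24,12,10,26]
#15 0x1a0→b26/s2 VC-HIT; vc=[16,24,12,10,6]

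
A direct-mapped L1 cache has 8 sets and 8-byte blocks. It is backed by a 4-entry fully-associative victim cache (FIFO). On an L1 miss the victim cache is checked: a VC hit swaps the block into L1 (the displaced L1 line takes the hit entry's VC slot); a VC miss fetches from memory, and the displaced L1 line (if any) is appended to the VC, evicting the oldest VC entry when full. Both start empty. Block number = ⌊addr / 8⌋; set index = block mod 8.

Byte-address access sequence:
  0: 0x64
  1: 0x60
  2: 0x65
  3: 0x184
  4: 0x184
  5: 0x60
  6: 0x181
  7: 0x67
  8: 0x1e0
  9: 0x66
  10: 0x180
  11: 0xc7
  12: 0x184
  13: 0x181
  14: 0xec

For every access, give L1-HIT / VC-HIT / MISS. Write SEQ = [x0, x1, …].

SEQ = [MISS, L1-HIT, L1-HIT, MISS, L1-HIT, L1-HIT, L1-HIT, L1-HIT, MISS, VC-HIT, L1-HIT, MISS, VC-HIT, L1-HIT, MISS]

#0 0x64→b12/s4 MISS; vc=[]
#1 0x60→b12/s4 L1-HIT; vc=[]
#2 0x65→b12/s4 L1-HIT; vc=[]
#3 0x184→b48/s0 MISS; vc=[]
#4 0x184→b48/s0 L1-HIT; vc=[]
#5 0x60→b12/s4 L1-HIT; vc=[]
#6 0x181→b48/s0 L1-HIT; vc=[]
#7 0x67→b12/s4 L1-HIT; vc=[]
#8 0x1e0→b60/s4 MISS; vc=[12]
#9 0x66→b12/s4 VC-HIT; vc=[60]
#10 0x180→b48/s0 L1-HIT; vc=[60]
#11 0xc7→b24/s0 MISS; vc=[60,48]
#12 0x184→b48/s0 VC-HIT; vc=[60,24]
#13 0x181→b48/s0 L1-HIT; vc=[60,24]
#14 0xec→b29/s5 MISS; vc=[60,24]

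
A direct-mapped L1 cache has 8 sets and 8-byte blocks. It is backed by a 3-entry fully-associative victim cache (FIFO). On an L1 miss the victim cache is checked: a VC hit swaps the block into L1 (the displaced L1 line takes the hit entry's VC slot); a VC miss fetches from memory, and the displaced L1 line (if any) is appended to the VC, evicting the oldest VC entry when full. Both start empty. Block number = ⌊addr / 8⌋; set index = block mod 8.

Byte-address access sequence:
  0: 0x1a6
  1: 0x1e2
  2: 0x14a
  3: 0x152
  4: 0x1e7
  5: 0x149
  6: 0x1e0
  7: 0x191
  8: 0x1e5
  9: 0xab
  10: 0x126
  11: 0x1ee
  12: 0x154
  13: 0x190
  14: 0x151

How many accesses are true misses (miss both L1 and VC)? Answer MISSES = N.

MISSES = 8

#0 0x1a6→b52/s4 MISS; vc=[]
#1 0x1e2→b60/s4 MISS; vc=[52]
#2 0x14a→b41/s1 MISS; vc=[52]
#3 0x152→b42/s2 MISS; vc=[52]
#4 0x1e7→b60/s4 L1-HIT; vc=[52]
#5 0x149→b41/s1 L1-HIT; vc=[52]
#6 0x1e0→b60/s4 L1-HIT; vc=[52]
#7 0x191→b50/s2 MISS; vc=[52,42]
#8 0x1e5→b60/s4 L1-HIT; vc=[52,42]
#9 0xab→b21/s5 MISS; vc=[52,42]
#10 0x126→b36/s4 MISS; vc=[52,42,60]
#11 0x1ee→b61/s5 MISS; vc=[42,60,21]
#12 0x154→b42/s2 VC-HIT; vc=[50,60,21]
#13 0x190→b50/s2 VC-HIT; vc=[42,60,21]
#14 0x151→b42/s2 VC-HIT; vc=[50,60,21]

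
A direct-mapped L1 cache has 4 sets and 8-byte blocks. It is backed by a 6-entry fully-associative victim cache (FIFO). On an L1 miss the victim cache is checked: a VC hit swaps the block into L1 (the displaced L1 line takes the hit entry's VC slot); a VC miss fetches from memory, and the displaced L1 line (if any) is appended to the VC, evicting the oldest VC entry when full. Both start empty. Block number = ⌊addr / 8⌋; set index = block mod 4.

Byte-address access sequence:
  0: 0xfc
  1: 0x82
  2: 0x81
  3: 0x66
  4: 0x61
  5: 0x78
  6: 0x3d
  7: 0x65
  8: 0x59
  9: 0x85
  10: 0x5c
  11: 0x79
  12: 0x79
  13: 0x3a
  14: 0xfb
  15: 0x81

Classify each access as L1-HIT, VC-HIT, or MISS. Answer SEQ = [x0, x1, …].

SEQ = [MISS, MISS, L1-HIT, MISS, L1-HIT, MISS, MISS, L1-HIT, MISS, VC-HIT, L1-HIT, VC-HIT, L1-HIT, VC-HIT, VC-HIT, L1-HIT]

#0 0xfc→b31/s3 MISS; vc=[]
#1 0x82→b16/s0 MISS; vc=[]
#2 0x81→b16/s0 L1-HIT; vc=[]
#3 0x66→b12/s0 MISS; vc=[16]
#4 0x61→b12/s0 L1-HIT; vc=[16]
#5 0x78→b15/s3 MISS; vc=[16,31]
#6 0x3d→b7/s3 MISS; vc=[16,31,15]
#7 0x65→b12/s0 L1-HIT; vc=[16,31,15]
#8 0x59→b11/s3 MISS; vc=[16,31,15,7]
#9 0x85→b16/s0 VC-HIT; vc=[12,31,15,7]
#10 0x5c→b11/s3 L1-HIT; vc=[12,31,15,7]
#11 0x79→b15/s3 VC-HIT; vc=[12,31,11,7]
#12 0x79→b15/s3 L1-HIT; vc=[12,31,11,7]
#13 0x3a→b7/s3 VC-HIT; vc=[12,31,11,15]
#14 0xfb→b31/s3 VC-HIT; vc=[12,7,11,15]
#15 0x81→b16/s0 L1-HIT; vc=[12,7,11,15]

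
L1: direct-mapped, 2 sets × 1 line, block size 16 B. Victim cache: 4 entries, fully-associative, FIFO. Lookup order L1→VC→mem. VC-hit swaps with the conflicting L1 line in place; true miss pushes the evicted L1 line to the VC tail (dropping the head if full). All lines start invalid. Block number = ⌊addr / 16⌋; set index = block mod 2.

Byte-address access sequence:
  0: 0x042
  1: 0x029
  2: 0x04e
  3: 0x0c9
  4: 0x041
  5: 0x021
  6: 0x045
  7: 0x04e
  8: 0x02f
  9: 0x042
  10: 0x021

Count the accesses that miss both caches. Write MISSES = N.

MISSES = 3

0: 0x42 (blk 4, set 0) → MISS  vc=[]
1: 0x29 (blk 2, set 0) → MISS  vc=[4]
2: 0x4e (blk 4, set 0) → VC-HIT  vc=[2]
3: 0xc9 (blk 12, set 0) → MISS  vc=[2, 4]
4: 0x41 (blk 4, set 0) → VC-HIT  vc=[2, 12]
5: 0x21 (blk 2, set 0) → VC-HIT  vc=[4, 12]
6: 0x45 (blk 4, set 0) → VC-HIT  vc=[2, 12]
7: 0x4e (blk 4, set 0) → L1-HIT  vc=[2, 12]
8: 0x2f (blk 2, set 0) → VC-HIT  vc=[4, 12]
9: 0x42 (blk 4, set 0) → VC-HIT  vc=[2, 12]
10: 0x21 (blk 2, set 0) → VC-HIT  vc=[4, 12]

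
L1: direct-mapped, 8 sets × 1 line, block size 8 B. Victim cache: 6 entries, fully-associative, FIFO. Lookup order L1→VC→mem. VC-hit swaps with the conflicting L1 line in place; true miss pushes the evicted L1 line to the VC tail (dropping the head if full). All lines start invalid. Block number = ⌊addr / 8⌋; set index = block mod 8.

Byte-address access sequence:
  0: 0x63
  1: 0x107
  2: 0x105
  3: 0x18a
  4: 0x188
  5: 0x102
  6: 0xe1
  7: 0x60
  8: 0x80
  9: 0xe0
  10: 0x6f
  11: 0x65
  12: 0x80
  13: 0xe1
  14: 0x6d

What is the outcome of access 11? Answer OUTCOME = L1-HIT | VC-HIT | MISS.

  [0] addr=0x63 blk=12 s=4: MISS | VC []
  [1] addr=0x107 blk=32 s=0: MISS | VC []
  [2] addr=0x105 blk=32 s=0: L1-HIT | VC []
  [3] addr=0x18a blk=49 s=1: MISS | VC []
  [4] addr=0x188 blk=49 s=1: L1-HIT | VC []
  [5] addr=0x102 blk=32 s=0: L1-HIT | VC []
  [6] addr=0xe1 blk=28 s=4: MISS | VC [12]
  [7] addr=0x60 blk=12 s=4: VC-HIT | VC [28]
  [8] addr=0x80 blk=16 s=0: MISS | VC [28, 32]
  [9] addr=0xe0 blk=28 s=4: VC-HIT | VC [12, 32]
  [10] addr=0x6f blk=13 s=5: MISS | VC [12, 32]
  [11] addr=0x65 blk=12 s=4: VC-HIT | VC [28, 32]
  [12] addr=0x80 blk=16 s=0: L1-HIT | VC [28, 32]
  [13] addr=0xe1 blk=28 s=4: VC-HIT | VC [12, 32]
  [14] addr=0x6d blk=13 s=5: L1-HIT | VC [12, 32]

OUTCOME = VC-HIT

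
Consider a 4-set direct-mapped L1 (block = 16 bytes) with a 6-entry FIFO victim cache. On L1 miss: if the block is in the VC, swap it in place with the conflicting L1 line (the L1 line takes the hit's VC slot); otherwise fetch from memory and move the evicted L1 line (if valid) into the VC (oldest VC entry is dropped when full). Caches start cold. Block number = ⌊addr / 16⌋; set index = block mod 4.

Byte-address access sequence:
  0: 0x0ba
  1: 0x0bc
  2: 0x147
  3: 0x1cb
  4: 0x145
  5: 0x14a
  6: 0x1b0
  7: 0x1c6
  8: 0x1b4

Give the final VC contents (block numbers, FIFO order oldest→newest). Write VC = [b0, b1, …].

VC = [20, 11]

0: 0xba (blk 11, set 3) → MISS  vc=[]
1: 0xbc (blk 11, set 3) → L1-HIT  vc=[]
2: 0x147 (blk 20, set 0) → MISS  vc=[]
3: 0x1cb (blk 28, set 0) → MISS  vc=[20]
4: 0x145 (blk 20, set 0) → VC-HIT  vc=[28]
5: 0x14a (blk 20, set 0) → L1-HIT  vc=[28]
6: 0x1b0 (blk 27, set 3) → MISS  vc=[28, 11]
7: 0x1c6 (blk 28, set 0) → VC-HIT  vc=[20, 11]
8: 0x1b4 (blk 27, set 3) → L1-HIT  vc=[20, 11]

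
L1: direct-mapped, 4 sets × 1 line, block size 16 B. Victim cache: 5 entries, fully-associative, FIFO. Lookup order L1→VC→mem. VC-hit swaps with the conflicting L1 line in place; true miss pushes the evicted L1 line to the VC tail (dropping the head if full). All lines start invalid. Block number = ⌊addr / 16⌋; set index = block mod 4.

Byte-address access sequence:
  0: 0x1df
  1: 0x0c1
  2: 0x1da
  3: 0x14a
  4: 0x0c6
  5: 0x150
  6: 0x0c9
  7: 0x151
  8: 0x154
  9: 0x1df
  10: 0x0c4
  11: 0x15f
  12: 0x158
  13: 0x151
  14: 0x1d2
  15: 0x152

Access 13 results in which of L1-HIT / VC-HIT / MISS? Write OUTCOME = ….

0: 0x1df (blk 29, set 1) → MISS  vc=[]
1: 0xc1 (blk 12, set 0) → MISS  vc=[]
2: 0x1da (blk 29, set 1) → L1-HIT  vc=[]
3: 0x14a (blk 20, set 0) → MISS  vc=[12]
4: 0xc6 (blk 12, set 0) → VC-HIT  vc=[20]
5: 0x150 (blk 21, set 1) → MISS  vc=[20, 29]
6: 0xc9 (blk 12, set 0) → L1-HIT  vc=[20, 29]
7: 0x151 (blk 21, set 1) → L1-HIT  vc=[20, 29]
8: 0x154 (blk 21, set 1) → L1-HIT  vc=[20, 29]
9: 0x1df (blk 29, set 1) → VC-HIT  vc=[20, 21]
10: 0xc4 (blk 12, set 0) → L1-HIT  vc=[20, 21]
11: 0x15f (blk 21, set 1) → VC-HIT  vc=[20, 29]
12: 0x158 (blk 21, set 1) → L1-HIT  vc=[20, 29]
13: 0x151 (blk 21, set 1) → L1-HIT  vc=[20, 29]
14: 0x1d2 (blk 29, set 1) → VC-HIT  vc=[20, 21]
15: 0x152 (blk 21, set 1) → VC-HIT  vc=[20, 29]

OUTCOME = L1-HIT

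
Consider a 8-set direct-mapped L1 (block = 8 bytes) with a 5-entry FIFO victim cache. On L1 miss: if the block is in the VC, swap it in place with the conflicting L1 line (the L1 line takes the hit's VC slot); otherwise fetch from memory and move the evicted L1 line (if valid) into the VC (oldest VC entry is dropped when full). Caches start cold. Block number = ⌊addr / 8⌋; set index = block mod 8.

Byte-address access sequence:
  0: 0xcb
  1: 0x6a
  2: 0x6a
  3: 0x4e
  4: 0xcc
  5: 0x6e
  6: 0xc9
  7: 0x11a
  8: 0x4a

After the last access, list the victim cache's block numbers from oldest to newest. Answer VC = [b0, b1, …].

VC = [25]

0: 0xcb (blk 25, set 1) → MISS  vc=[]
1: 0x6a (blk 13, set 5) → MISS  vc=[]
2: 0x6a (blk 13, set 5) → L1-HIT  vc=[]
3: 0x4e (blk 9, set 1) → MISS  vc=[25]
4: 0xcc (blk 25, set 1) → VC-HIT  vc=[9]
5: 0x6e (blk 13, set 5) → L1-HIT  vc=[9]
6: 0xc9 (blk 25, set 1) → L1-HIT  vc=[9]
7: 0x11a (blk 35, set 3) → MISS  vc=[9]
8: 0x4a (blk 9, set 1) → VC-HIT  vc=[25]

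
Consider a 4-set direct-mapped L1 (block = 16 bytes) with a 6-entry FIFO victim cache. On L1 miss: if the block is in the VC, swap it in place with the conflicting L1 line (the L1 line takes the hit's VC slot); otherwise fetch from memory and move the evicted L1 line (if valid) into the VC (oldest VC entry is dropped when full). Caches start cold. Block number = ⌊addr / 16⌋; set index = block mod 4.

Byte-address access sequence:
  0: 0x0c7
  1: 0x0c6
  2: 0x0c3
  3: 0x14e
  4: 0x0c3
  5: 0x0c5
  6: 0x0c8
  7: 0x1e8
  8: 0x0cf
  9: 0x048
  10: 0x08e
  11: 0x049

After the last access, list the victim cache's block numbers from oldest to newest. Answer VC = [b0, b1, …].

VC = [20, 12, 8]

#0 0xc7→b12/s0 MISS; vc=[]
#1 0xc6→b12/s0 L1-HIT; vc=[]
#2 0xc3→b12/s0 L1-HIT; vc=[]
#3 0x14e→b20/s0 MISS; vc=[12]
#4 0xc3→b12/s0 VC-HIT; vc=[20]
#5 0xc5→b12/s0 L1-HIT; vc=[20]
#6 0xc8→b12/s0 L1-HIT; vc=[20]
#7 0x1e8→b30/s2 MISS; vc=[20]
#8 0xcf→b12/s0 L1-HIT; vc=[20]
#9 0x48→b4/s0 MISS; vc=[20,12]
#10 0x8e→b8/s0 MISS; vc=[20,12,4]
#11 0x49→b4/s0 VC-HIT; vc=[20,12,8]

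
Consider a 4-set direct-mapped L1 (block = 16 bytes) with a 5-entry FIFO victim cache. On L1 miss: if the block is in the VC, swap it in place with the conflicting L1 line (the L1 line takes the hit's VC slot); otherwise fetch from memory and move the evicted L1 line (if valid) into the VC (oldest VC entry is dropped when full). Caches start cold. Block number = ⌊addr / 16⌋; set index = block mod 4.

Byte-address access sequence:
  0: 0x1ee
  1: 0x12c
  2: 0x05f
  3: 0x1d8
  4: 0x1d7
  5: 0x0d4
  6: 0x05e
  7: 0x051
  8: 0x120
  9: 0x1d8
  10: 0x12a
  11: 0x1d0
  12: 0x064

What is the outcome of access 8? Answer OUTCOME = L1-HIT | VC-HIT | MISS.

OUTCOME = L1-HIT

#0 0x1ee→b30/s2 MISS; vc=[]
#1 0x12c→b18/s2 MISS; vc=[30]
#2 0x5f→b5/s1 MISS; vc=[30]
#3 0x1d8→b29/s1 MISS; vc=[30,5]
#4 0x1d7→b29/s1 L1-HIT; vc=[30,5]
#5 0xd4→b13/s1 MISS; vc=[30,5,29]
#6 0x5e→b5/s1 VC-HIT; vc=[30,13,29]
#7 0x51→b5/s1 L1-HIT; vc=[30,13,29]
#8 0x120→b18/s2 L1-HIT; vc=[30,13,29]
#9 0x1d8→b29/s1 VC-HIT; vc=[30,13,5]
#10 0x12a→b18/s2 L1-HIT; vc=[30,13,5]
#11 0x1d0→b29/s1 L1-HIT; vc=[30,13,5]
#12 0x64→b6/s2 MISS; vc=[30,13,5,18]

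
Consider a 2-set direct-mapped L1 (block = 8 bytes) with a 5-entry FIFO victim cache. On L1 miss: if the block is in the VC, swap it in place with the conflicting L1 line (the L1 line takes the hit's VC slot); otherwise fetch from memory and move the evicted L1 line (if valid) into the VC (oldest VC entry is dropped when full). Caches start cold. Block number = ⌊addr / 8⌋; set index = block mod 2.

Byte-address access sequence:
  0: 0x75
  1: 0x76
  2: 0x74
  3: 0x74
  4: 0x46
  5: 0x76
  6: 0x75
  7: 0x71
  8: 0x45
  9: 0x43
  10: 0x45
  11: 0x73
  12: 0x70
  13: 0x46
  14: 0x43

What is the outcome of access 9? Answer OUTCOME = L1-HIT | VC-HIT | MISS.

OUTCOME = L1-HIT

#0 0x75→b14/s0 MISS; vc=[]
#1 0x76→b14/s0 L1-HIT; vc=[]
#2 0x74→b14/s0 L1-HIT; vc=[]
#3 0x74→b14/s0 L1-HIT; vc=[]
#4 0x46→b8/s0 MISS; vc=[14]
#5 0x76→b14/s0 VC-HIT; vc=[8]
#6 0x75→b14/s0 L1-HIT; vc=[8]
#7 0x71→b14/s0 L1-HIT; vc=[8]
#8 0x45→b8/s0 VC-HIT; vc=[14]
#9 0x43→b8/s0 L1-HIT; vc=[14]
#10 0x45→b8/s0 L1-HIT; vc=[14]
#11 0x73→b14/s0 VC-HIT; vc=[8]
#12 0x70→b14/s0 L1-HIT; vc=[8]
#13 0x46→b8/s0 VC-HIT; vc=[14]
#14 0x43→b8/s0 L1-HIT; vc=[14]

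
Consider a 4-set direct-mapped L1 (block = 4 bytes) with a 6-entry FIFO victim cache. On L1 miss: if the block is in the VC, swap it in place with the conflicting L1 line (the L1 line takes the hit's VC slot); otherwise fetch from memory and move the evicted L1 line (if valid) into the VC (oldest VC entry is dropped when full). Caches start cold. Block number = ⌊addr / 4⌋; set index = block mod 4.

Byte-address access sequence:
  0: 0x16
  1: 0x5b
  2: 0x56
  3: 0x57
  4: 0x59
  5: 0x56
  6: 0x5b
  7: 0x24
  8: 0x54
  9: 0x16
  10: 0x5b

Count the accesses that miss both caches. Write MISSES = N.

0: 0x16 (blk 5, set 1) → MISS  vc=[]
1: 0x5b (blk 22, set 2) → MISS  vc=[]
2: 0x56 (blk 21, set 1) → MISS  vc=[5]
3: 0x57 (blk 21, set 1) → L1-HIT  vc=[5]
4: 0x59 (blk 22, set 2) → L1-HIT  vc=[5]
5: 0x56 (blk 21, set 1) → L1-HIT  vc=[5]
6: 0x5b (blk 22, set 2) → L1-HIT  vc=[5]
7: 0x24 (blk 9, set 1) → MISS  vc=[5, 21]
8: 0x54 (blk 21, set 1) → VC-HIT  vc=[5, 9]
9: 0x16 (blk 5, set 1) → VC-HIT  vc=[21, 9]
10: 0x5b (blk 22, set 2) → L1-HIT  vc=[21, 9]

MISSES = 4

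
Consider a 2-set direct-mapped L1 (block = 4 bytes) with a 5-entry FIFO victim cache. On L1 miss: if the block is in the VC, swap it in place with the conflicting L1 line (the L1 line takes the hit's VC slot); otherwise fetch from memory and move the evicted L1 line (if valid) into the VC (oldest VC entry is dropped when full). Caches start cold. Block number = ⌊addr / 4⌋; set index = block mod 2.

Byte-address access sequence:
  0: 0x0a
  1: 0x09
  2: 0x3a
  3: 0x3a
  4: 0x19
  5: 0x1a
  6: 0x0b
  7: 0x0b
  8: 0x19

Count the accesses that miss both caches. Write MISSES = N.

MISSES = 3

#0 0xa→b2/s0 MISS; vc=[]
#1 0x9→b2/s0 L1-HIT; vc=[]
#2 0x3a→b14/s0 MISS; vc=[2]
#3 0x3a→b14/s0 L1-HIT; vc=[2]
#4 0x19→b6/s0 MISS; vc=[2,14]
#5 0x1a→b6/s0 L1-HIT; vc=[2,14]
#6 0xb→b2/s0 VC-HIT; vc=[6,14]
#7 0xb→b2/s0 L1-HIT; vc=[6,14]
#8 0x19→b6/s0 VC-HIT; vc=[2,14]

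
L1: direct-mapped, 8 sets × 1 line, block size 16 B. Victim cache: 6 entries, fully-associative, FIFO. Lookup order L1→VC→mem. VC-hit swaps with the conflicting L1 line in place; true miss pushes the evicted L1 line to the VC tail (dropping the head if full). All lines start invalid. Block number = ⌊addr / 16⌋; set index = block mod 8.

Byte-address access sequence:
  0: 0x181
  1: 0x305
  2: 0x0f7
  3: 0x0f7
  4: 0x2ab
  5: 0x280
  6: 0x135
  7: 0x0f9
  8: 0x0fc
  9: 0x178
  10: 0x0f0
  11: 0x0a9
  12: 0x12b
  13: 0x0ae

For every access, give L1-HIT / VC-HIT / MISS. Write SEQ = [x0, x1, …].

SEQ = [MISS, MISS, MISS, L1-HIT, MISS, MISS, MISS, L1-HIT, L1-HIT, MISS, VC-HIT, MISS, MISS, VC-HIT]

0: 0x181 (blk 24, set 0) → MISS  vc=[]
1: 0x305 (blk 48, set 0) → MISS  vc=[24]
2: 0xf7 (blk 15, set 7) → MISS  vc=[24]
3: 0xf7 (blk 15, set 7) → L1-HIT  vc=[24]
4: 0x2ab (blk 42, set 2) → MISS  vc=[24]
5: 0x280 (blk 40, set 0) → MISS  vc=[24, 48]
6: 0x135 (blk 19, set 3) → MISS  vc=[24, 48]
7: 0xf9 (blk 15, set 7) → L1-HIT  vc=[24, 48]
8: 0xfc (blk 15, set 7) → L1-HIT  vc=[24, 48]
9: 0x178 (blk 23, set 7) → MISS  vc=[24, 48, 15]
10: 0xf0 (blk 15, set 7) → VC-HIT  vc=[24, 48, 23]
11: 0xa9 (blk 10, set 2) → MISS  vc=[24, 48, 23, 42]
12: 0x12b (blk 18, set 2) → MISS  vc=[24, 48, 23, 42, 10]
13: 0xae (blk 10, set 2) → VC-HIT  vc=[24, 48, 23, 42, 18]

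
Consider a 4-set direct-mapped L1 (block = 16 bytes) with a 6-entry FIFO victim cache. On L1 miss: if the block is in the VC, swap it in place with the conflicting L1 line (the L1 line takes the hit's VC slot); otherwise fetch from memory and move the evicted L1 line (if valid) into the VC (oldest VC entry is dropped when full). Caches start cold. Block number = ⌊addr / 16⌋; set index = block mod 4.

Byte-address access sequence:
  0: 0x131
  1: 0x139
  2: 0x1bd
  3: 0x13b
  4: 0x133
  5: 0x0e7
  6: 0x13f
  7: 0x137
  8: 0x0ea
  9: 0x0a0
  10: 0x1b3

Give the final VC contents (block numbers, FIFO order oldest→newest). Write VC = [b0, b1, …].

VC = [19, 14]

  [0] addr=0x131 blk=19 s=3: MISS | VC []
  [1] addr=0x139 blk=19 s=3: L1-HIT | VC []
  [2] addr=0x1bd blk=27 s=3: MISS | VC [19]
  [3] addr=0x13b blk=19 s=3: VC-HIT | VC [27]
  [4] addr=0x133 blk=19 s=3: L1-HIT | VC [27]
  [5] addr=0xe7 blk=14 s=2: MISS | VC [27]
  [6] addr=0x13f blk=19 s=3: L1-HIT | VC [27]
  [7] addr=0x137 blk=19 s=3: L1-HIT | VC [27]
  [8] addr=0xea blk=14 s=2: L1-HIT | VC [27]
  [9] addr=0xa0 blk=10 s=2: MISS | VC [27, 14]
  [10] addr=0x1b3 blk=27 s=3: VC-HIT | VC [19, 14]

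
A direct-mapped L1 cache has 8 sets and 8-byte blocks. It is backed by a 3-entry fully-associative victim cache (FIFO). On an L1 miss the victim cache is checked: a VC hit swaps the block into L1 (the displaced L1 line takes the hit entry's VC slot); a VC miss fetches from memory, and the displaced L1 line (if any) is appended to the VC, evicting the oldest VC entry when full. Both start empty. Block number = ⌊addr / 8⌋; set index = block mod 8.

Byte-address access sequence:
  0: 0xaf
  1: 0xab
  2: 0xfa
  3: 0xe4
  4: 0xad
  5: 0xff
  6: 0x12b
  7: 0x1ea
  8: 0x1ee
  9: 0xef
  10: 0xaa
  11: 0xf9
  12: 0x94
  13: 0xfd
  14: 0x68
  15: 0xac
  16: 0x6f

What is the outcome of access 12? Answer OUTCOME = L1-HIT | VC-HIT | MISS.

#0 0xaf→b21/s5 MISS; vc=[]
#1 0xab→b21/s5 L1-HIT; vc=[]
#2 0xfa→b31/s7 MISS; vc=[]
#3 0xe4→b28/s4 MISS; vc=[]
#4 0xad→b21/s5 L1-HIT; vc=[]
#5 0xff→b31/s7 L1-HIT; vc=[]
#6 0x12b→b37/s5 MISS; vc=[21]
#7 0x1ea→b61/s5 MISS; vc=[21,37]
#8 0x1ee→b61/s5 L1-HIT; vc=[21,37]
#9 0xef→b29/s5 MISS; vc=[21,37,61]
#10 0xaa→b21/s5 VC-HIT; vc=[29,37,61]
#11 0xf9→b31/s7 L1-HIT; vc=[29,37,61]
#12 0x94→b18/s2 MISS; vc=[29,37,61]
#13 0xfd→b31/s7 L1-HIT; vc=[29,37,61]
#14 0x68→b13/s5 MISS; vc=[37,61,21]
#15 0xac→b21/s5 VC-HIT; vc=[37,61,13]
#16 0x6f→b13/s5 VC-HIT; vc=[37,61,21]

OUTCOME = MISS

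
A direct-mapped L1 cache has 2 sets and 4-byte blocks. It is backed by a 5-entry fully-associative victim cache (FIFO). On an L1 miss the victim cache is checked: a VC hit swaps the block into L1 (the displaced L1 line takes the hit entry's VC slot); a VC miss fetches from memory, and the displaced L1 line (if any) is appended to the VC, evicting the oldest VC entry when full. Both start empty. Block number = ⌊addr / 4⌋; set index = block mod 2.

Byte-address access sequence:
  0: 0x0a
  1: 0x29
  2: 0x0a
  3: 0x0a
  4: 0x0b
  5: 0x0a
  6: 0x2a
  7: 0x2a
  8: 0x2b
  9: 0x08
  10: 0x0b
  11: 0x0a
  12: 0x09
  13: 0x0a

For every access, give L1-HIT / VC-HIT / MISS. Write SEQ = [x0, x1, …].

SEQ = [MISS, MISS, VC-HIT, L1-HIT, L1-HIT, L1-HIT, VC-HIT, L1-HIT, L1-HIT, VC-HIT, L1-HIT, L1-HIT, L1-HIT, L1-HIT]

#0 0xa→b2/s0 MISS; vc=[]
#1 0x29→b10/s0 MISS; vc=[2]
#2 0xa→b2/s0 VC-HIT; vc=[10]
#3 0xa→b2/s0 L1-HIT; vc=[10]
#4 0xb→b2/s0 L1-HIT; vc=[10]
#5 0xa→b2/s0 L1-HIT; vc=[10]
#6 0x2a→b10/s0 VC-HIT; vc=[2]
#7 0x2a→b10/s0 L1-HIT; vc=[2]
#8 0x2b→b10/s0 L1-HIT; vc=[2]
#9 0x8→b2/s0 VC-HIT; vc=[10]
#10 0xb→b2/s0 L1-HIT; vc=[10]
#11 0xa→b2/s0 L1-HIT; vc=[10]
#12 0x9→b2/s0 L1-HIT; vc=[10]
#13 0xa→b2/s0 L1-HIT; vc=[10]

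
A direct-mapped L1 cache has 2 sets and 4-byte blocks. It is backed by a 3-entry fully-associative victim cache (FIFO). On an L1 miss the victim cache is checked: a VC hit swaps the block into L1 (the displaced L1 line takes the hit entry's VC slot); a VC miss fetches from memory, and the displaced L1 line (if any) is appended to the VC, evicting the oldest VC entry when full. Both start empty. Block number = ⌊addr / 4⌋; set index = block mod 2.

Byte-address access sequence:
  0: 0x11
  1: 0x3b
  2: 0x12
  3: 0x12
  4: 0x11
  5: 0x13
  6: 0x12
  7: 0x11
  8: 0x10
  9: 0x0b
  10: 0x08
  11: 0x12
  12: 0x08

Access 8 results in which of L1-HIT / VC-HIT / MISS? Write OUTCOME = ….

OUTCOME = L1-HIT

0: 0x11 (blk 4, set 0) → MISS  vc=[]
1: 0x3b (blk 14, set 0) → MISS  vc=[4]
2: 0x12 (blk 4, set 0) → VC-HIT  vc=[14]
3: 0x12 (blk 4, set 0) → L1-HIT  vc=[14]
4: 0x11 (blk 4, set 0) → L1-HIT  vc=[14]
5: 0x13 (blk 4, set 0) → L1-HIT  vc=[14]
6: 0x12 (blk 4, set 0) → L1-HIT  vc=[14]
7: 0x11 (blk 4, set 0) → L1-HIT  vc=[14]
8: 0x10 (blk 4, set 0) → L1-HIT  vc=[14]
9: 0xb (blk 2, set 0) → MISS  vc=[14, 4]
10: 0x8 (blk 2, set 0) → L1-HIT  vc=[14, 4]
11: 0x12 (blk 4, set 0) → VC-HIT  vc=[14, 2]
12: 0x8 (blk 2, set 0) → VC-HIT  vc=[14, 4]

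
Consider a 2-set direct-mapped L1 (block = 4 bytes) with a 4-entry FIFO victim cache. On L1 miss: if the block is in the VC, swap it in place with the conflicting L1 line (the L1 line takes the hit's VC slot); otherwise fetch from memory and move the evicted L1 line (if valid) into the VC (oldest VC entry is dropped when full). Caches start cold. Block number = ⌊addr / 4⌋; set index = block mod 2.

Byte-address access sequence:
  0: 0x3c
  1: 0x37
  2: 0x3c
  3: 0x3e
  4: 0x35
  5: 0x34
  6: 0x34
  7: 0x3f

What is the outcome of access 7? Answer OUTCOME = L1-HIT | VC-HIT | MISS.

OUTCOME = VC-HIT

#0 0x3c→b15/s1 MISS; vc=[]
#1 0x37→b13/s1 MISS; vc=[15]
#2 0x3c→b15/s1 VC-HIT; vc=[13]
#3 0x3e→b15/s1 L1-HIT; vc=[13]
#4 0x35→b13/s1 VC-HIT; vc=[15]
#5 0x34→b13/s1 L1-HIT; vc=[15]
#6 0x34→b13/s1 L1-HIT; vc=[15]
#7 0x3f→b15/s1 VC-HIT; vc=[13]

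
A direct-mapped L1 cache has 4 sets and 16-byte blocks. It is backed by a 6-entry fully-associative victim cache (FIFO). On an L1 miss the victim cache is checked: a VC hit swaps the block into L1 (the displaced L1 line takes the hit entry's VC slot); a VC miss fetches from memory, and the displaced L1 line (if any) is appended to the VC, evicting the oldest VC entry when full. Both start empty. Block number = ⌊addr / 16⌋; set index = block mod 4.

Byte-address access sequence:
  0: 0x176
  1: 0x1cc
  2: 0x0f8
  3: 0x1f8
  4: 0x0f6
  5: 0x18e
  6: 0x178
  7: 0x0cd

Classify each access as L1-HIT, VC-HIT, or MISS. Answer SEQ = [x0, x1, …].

  [0] addr=0x176 blk=23 s=3: MISS | VC []
  [1] addr=0x1cc blk=28 s=0: MISS | VC []
  [2] addr=0xf8 blk=15 s=3: MISS | VC [23]
  [3] addr=0x1f8 blk=31 s=3: MISS | VC [23, 15]
  [4] addr=0xf6 blk=15 s=3: VC-HIT | VC [23, 31]
  [5] addr=0x18e blk=24 s=0: MISS | VC [23, 31, 28]
  [6] addr=0x178 blk=23 s=3: VC-HIT | VC [15, 31, 28]
  [7] addr=0xcd blk=12 s=0: MISS | VC [15, 31, 28, 24]

SEQ = [MISS, MISS, MISS, MISS, VC-HIT, MISS, VC-HIT, MISS]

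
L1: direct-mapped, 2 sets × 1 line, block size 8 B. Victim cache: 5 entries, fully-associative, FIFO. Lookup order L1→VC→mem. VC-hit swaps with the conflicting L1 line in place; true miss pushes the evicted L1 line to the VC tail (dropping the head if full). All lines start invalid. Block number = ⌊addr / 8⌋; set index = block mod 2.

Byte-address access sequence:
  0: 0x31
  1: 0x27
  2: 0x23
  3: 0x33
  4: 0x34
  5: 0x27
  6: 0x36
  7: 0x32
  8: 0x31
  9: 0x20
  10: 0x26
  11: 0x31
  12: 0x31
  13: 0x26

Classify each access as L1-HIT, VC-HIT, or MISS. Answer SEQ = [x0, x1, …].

  [0] addr=0x31 blk=6 s=0: MISS | VC []
  [1] addr=0x27 blk=4 s=0: MISS | VC [6]
  [2] addr=0x23 blk=4 s=0: L1-HIT | VC [6]
  [3] addr=0x33 blk=6 s=0: VC-HIT | VC [4]
  [4] addr=0x34 blk=6 s=0: L1-HIT | VC [4]
  [5] addr=0x27 blk=4 s=0: VC-HIT | VC [6]
  [6] addr=0x36 blk=6 s=0: VC-HIT | VC [4]
  [7] addr=0x32 blk=6 s=0: L1-HIT | VC [4]
  [8] addr=0x31 blk=6 s=0: L1-HIT | VC [4]
  [9] addr=0x20 blk=4 s=0: VC-HIT | VC [6]
  [10] addr=0x26 blk=4 s=0: L1-HIT | VC [6]
  [11] addr=0x31 blk=6 s=0: VC-HIT | VC [4]
  [12] addr=0x31 blk=6 s=0: L1-HIT | VC [4]
  [13] addr=0x26 blk=4 s=0: VC-HIT | VC [6]

SEQ = [MISS, MISS, L1-HIT, VC-HIT, L1-HIT, VC-HIT, VC-HIT, L1-HIT, L1-HIT, VC-HIT, L1-HIT, VC-HIT, L1-HIT, VC-HIT]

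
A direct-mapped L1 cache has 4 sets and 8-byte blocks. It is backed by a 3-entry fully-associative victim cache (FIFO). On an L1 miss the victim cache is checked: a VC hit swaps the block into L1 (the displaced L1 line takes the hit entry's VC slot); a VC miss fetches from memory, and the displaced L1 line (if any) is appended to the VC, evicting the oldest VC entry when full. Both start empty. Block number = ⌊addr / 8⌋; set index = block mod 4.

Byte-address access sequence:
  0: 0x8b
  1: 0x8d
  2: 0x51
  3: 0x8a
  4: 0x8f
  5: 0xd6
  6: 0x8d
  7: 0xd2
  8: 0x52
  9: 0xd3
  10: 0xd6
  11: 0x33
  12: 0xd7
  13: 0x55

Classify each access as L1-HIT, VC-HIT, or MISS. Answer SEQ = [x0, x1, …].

SEQ = [MISS, L1-HIT, MISS, L1-HIT, L1-HIT, MISS, L1-HIT, L1-HIT, VC-HIT, VC-HIT, L1-HIT, MISS, VC-HIT, VC-HIT]

0: 0x8b (blk 17, set 1) → MISS  vc=[]
1: 0x8d (blk 17, set 1) → L1-HIT  vc=[]
2: 0x51 (blk 10, set 2) → MISS  vc=[]
3: 0x8a (blk 17, set 1) → L1-HIT  vc=[]
4: 0x8f (blk 17, set 1) → L1-HIT  vc=[]
5: 0xd6 (blk 26, set 2) → MISS  vc=[10]
6: 0x8d (blk 17, set 1) → L1-HIT  vc=[10]
7: 0xd2 (blk 26, set 2) → L1-HIT  vc=[10]
8: 0x52 (blk 10, set 2) → VC-HIT  vc=[26]
9: 0xd3 (blk 26, set 2) → VC-HIT  vc=[10]
10: 0xd6 (blk 26, set 2) → L1-HIT  vc=[10]
11: 0x33 (blk 6, set 2) → MISS  vc=[10, 26]
12: 0xd7 (blk 26, set 2) → VC-HIT  vc=[10, 6]
13: 0x55 (blk 10, set 2) → VC-HIT  vc=[26, 6]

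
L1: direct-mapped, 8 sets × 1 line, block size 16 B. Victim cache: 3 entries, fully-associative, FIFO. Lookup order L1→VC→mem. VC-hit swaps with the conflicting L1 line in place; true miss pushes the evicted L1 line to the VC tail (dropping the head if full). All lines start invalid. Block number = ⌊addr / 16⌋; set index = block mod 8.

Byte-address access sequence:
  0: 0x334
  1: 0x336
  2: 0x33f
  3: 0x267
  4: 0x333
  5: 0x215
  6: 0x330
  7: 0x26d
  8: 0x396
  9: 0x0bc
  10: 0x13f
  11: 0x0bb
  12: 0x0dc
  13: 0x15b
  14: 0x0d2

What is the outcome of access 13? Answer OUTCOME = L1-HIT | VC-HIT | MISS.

#0 0x334→b51/s3 MISS; vc=[]
#1 0x336→b51/s3 L1-HIT; vc=[]
#2 0x33f→b51/s3 L1-HIT; vc=[]
#3 0x267→b38/s6 MISS; vc=[]
#4 0x333→b51/s3 L1-HIT; vc=[]
#5 0x215→b33/s1 MISS; vc=[]
#6 0x330→b51/s3 L1-HIT; vc=[]
#7 0x26d→b38/s6 L1-HIT; vc=[]
#8 0x396→b57/s1 MISS; vc=[33]
#9 0xbc→b11/s3 MISS; vc=[33,51]
#10 0x13f→b19/s3 MISS; vc=[33,51,11]
#11 0xbb→b11/s3 VC-HIT; vc=[33,51,19]
#12 0xdc→b13/s5 MISS; vc=[33,51,19]
#13 0x15b→b21/s5 MISS; vc=[51,19,13]
#14 0xd2→b13/s5 VC-HIT; vc=[51,19,21]

OUTCOME = MISS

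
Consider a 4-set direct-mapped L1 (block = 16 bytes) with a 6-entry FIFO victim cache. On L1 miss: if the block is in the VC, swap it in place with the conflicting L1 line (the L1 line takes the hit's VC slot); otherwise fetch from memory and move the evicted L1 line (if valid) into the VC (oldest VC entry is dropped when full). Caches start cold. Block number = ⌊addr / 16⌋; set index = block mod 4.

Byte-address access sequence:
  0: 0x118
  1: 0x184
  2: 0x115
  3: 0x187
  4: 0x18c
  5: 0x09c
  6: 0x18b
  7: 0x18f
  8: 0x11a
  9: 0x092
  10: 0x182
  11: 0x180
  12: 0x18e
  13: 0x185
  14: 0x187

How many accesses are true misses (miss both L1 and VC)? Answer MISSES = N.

0: 0x118 (blk 17, set 1) → MISS  vc=[]
1: 0x184 (blk 24, set 0) → MISS  vc=[]
2: 0x115 (blk 17, set 1) → L1-HIT  vc=[]
3: 0x187 (blk 24, set 0) → L1-HIT  vc=[]
4: 0x18c (blk 24, set 0) → L1-HIT  vc=[]
5: 0x9c (blk 9, set 1) → MISS  vc=[17]
6: 0x18b (blk 24, set 0) → L1-HIT  vc=[17]
7: 0x18f (blk 24, set 0) → L1-HIT  vc=[17]
8: 0x11a (blk 17, set 1) → VC-HIT  vc=[9]
9: 0x92 (blk 9, set 1) → VC-HIT  vc=[17]
10: 0x182 (blk 24, set 0) → L1-HIT  vc=[17]
11: 0x180 (blk 24, set 0) → L1-HIT  vc=[17]
12: 0x18e (blk 24, set 0) → L1-HIT  vc=[17]
13: 0x185 (blk 24, set 0) → L1-HIT  vc=[17]
14: 0x187 (blk 24, set 0) → L1-HIT  vc=[17]

MISSES = 3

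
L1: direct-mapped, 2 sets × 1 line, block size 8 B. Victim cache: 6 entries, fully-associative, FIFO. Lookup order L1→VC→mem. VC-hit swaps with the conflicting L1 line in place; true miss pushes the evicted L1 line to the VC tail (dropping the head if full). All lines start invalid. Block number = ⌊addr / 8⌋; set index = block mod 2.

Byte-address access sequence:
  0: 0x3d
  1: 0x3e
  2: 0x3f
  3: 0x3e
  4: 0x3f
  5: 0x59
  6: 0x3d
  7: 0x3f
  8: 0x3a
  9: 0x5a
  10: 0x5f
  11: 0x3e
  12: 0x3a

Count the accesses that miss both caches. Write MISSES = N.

#0 0x3d→b7/s1 MISS; vc=[]
#1 0x3e→b7/s1 L1-HIT; vc=[]
#2 0x3f→b7/s1 L1-HIT; vc=[]
#3 0x3e→b7/s1 L1-HIT; vc=[]
#4 0x3f→b7/s1 L1-HIT; vc=[]
#5 0x59→b11/s1 MISS; vc=[7]
#6 0x3d→b7/s1 VC-HIT; vc=[11]
#7 0x3f→b7/s1 L1-HIT; vc=[11]
#8 0x3a→b7/s1 L1-HIT; vc=[11]
#9 0x5a→b11/s1 VC-HIT; vc=[7]
#10 0x5f→b11/s1 L1-HIT; vc=[7]
#11 0x3e→b7/s1 VC-HIT; vc=[11]
#12 0x3a→b7/s1 L1-HIT; vc=[11]

MISSES = 2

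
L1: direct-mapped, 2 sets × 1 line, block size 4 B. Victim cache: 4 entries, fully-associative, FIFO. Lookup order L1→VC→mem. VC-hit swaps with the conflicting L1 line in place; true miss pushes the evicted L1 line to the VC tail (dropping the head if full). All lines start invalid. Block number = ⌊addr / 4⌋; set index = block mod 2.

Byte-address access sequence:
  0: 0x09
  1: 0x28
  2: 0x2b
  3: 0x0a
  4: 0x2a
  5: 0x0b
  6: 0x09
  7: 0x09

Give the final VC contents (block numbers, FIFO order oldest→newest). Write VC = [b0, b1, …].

0: 0x9 (blk 2, set 0) → MISS  vc=[]
1: 0x28 (blk 10, set 0) → MISS  vc=[2]
2: 0x2b (blk 10, set 0) → L1-HIT  vc=[2]
3: 0xa (blk 2, set 0) → VC-HIT  vc=[10]
4: 0x2a (blk 10, set 0) → VC-HIT  vc=[2]
5: 0xb (blk 2, set 0) → VC-HIT  vc=[10]
6: 0x9 (blk 2, set 0) → L1-HIT  vc=[10]
7: 0x9 (blk 2, set 0) → L1-HIT  vc=[10]

VC = [10]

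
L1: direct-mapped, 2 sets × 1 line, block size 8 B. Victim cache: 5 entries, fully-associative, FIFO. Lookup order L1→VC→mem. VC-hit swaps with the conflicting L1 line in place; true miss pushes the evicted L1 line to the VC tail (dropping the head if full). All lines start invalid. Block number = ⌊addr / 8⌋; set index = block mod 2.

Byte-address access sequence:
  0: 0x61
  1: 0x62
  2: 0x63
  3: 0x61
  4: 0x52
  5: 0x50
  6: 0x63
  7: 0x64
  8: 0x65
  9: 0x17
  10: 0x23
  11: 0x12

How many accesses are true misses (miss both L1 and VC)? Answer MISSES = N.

MISSES = 4

0: 0x61 (blk 12, set 0) → MISS  vc=[]
1: 0x62 (blk 12, set 0) → L1-HIT  vc=[]
2: 0x63 (blk 12, set 0) → L1-HIT  vc=[]
3: 0x61 (blk 12, set 0) → L1-HIT  vc=[]
4: 0x52 (blk 10, set 0) → MISS  vc=[12]
5: 0x50 (blk 10, set 0) → L1-HIT  vc=[12]
6: 0x63 (blk 12, set 0) → VC-HIT  vc=[10]
7: 0x64 (blk 12, set 0) → L1-HIT  vc=[10]
8: 0x65 (blk 12, set 0) → L1-HIT  vc=[10]
9: 0x17 (blk 2, set 0) → MISS  vc=[10, 12]
10: 0x23 (blk 4, set 0) → MISS  vc=[10, 12, 2]
11: 0x12 (blk 2, set 0) → VC-HIT  vc=[10, 12, 4]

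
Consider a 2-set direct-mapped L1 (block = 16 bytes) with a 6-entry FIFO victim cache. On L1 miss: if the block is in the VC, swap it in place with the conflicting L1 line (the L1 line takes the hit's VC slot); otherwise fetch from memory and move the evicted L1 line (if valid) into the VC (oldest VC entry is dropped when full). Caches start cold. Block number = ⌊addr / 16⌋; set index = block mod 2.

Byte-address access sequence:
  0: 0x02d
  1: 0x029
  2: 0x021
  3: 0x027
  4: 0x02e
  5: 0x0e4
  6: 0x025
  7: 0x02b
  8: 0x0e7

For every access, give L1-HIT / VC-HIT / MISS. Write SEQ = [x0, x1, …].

SEQ = [MISS, L1-HIT, L1-HIT, L1-HIT, L1-HIT, MISS, VC-HIT, L1-HIT, VC-HIT]

  [0] addr=0x2d blk=2 s=0: MISS | VC []
  [1] addr=0x29 blk=2 s=0: L1-HIT | VC []
  [2] addr=0x21 blk=2 s=0: L1-HIT | VC []
  [3] addr=0x27 blk=2 s=0: L1-HIT | VC []
  [4] addr=0x2e blk=2 s=0: L1-HIT | VC []
  [5] addr=0xe4 blk=14 s=0: MISS | VC [2]
  [6] addr=0x25 blk=2 s=0: VC-HIT | VC [14]
  [7] addr=0x2b blk=2 s=0: L1-HIT | VC [14]
  [8] addr=0xe7 blk=14 s=0: VC-HIT | VC [2]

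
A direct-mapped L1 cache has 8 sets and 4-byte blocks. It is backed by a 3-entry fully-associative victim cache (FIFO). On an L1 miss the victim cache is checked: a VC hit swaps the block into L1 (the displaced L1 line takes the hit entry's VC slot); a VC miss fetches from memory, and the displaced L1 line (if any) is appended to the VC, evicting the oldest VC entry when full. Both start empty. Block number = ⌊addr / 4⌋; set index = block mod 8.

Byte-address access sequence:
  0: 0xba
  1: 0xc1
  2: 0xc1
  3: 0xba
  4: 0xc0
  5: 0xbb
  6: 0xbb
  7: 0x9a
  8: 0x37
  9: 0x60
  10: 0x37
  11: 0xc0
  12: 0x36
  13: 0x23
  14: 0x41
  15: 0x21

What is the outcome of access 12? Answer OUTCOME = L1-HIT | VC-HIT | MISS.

#0 0xba→b46/s6 MISS; vc=[]
#1 0xc1→b48/s0 MISS; vc=[]
#2 0xc1→b48/s0 L1-HIT; vc=[]
#3 0xba→b46/s6 L1-HIT; vc=[]
#4 0xc0→b48/s0 L1-HIT; vc=[]
#5 0xbb→b46/s6 L1-HIT; vc=[]
#6 0xbb→b46/s6 L1-HIT; vc=[]
#7 0x9a→b38/s6 MISS; vc=[46]
#8 0x37→b13/s5 MISS; vc=[46]
#9 0x60→b24/s0 MISS; vc=[46,48]
#10 0x37→b13/s5 L1-HIT; vc=[46,48]
#11 0xc0→b48/s0 VC-HIT; vc=[46,24]
#12 0x36→b13/s5 L1-HIT; vc=[46,24]
#13 0x23→b8/s0 MISS; vc=[46,24,48]
#14 0x41→b16/s0 MISS; vc=[24,48,8]
#15 0x21→b8/s0 VC-HIT; vc=[24,48,16]

OUTCOME = L1-HIT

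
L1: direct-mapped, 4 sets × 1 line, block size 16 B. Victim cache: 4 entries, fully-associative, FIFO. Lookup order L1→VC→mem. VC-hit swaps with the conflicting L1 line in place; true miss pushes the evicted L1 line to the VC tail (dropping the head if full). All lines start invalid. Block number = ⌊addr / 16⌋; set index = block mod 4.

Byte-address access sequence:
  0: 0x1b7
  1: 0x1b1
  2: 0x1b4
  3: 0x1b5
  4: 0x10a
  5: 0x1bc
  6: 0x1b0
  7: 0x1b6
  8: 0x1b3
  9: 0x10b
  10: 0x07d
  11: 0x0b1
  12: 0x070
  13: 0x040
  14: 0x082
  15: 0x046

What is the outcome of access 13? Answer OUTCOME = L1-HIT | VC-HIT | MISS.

#0 0x1b7→b27/s3 MISS; vc=[]
#1 0x1b1→b27/s3 L1-HIT; vc=[]
#2 0x1b4→b27/s3 L1-HIT; vc=[]
#3 0x1b5→b27/s3 L1-HIT; vc=[]
#4 0x10a→b16/s0 MISS; vc=[]
#5 0x1bc→b27/s3 L1-HIT; vc=[]
#6 0x1b0→b27/s3 L1-HIT; vc=[]
#7 0x1b6→b27/s3 L1-HIT; vc=[]
#8 0x1b3→b27/s3 L1-HIT; vc=[]
#9 0x10b→b16/s0 L1-HIT; vc=[]
#10 0x7d→b7/s3 MISS; vc=[27]
#11 0xb1→b11/s3 MISS; vc=[27,7]
#12 0x70→b7/s3 VC-HIT; vc=[27,11]
#13 0x40→b4/s0 MISS; vc=[27,11,16]
#14 0x82→b8/s0 MISS; vc=[27,11,16,4]
#15 0x46→b4/s0 VC-HIT; vc=[27,11,16,8]

OUTCOME = MISS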